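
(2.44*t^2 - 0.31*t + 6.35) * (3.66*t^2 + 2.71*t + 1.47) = 8.9304*t^4 + 5.4778*t^3 + 25.9877*t^2 + 16.7528*t + 9.3345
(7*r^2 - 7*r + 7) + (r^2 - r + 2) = 8*r^2 - 8*r + 9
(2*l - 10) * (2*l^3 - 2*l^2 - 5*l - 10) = 4*l^4 - 24*l^3 + 10*l^2 + 30*l + 100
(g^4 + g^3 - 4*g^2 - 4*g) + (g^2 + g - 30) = g^4 + g^3 - 3*g^2 - 3*g - 30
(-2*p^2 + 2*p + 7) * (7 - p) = 2*p^3 - 16*p^2 + 7*p + 49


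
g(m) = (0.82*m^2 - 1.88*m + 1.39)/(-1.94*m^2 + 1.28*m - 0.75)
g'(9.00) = -0.01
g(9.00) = -0.35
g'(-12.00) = -0.00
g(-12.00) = -0.48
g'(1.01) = 0.57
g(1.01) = -0.23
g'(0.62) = 2.46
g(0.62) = -0.77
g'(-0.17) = -1.10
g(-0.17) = -1.69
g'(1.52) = -0.00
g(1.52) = -0.13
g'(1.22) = 0.20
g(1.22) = -0.15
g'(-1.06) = -0.42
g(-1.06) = -1.00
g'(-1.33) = -0.30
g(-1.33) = -0.91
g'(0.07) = -0.20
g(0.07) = -1.88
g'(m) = (1.64*m - 1.88)/(-1.94*m^2 + 1.28*m - 0.75) + (3.88*m - 1.28)*(0.82*m^2 - 1.88*m + 1.39)/(-1.94*m^2 + 1.28*m - 0.75)^2 = (-2.5976*m^2 + 4.1632*m - 0.3692)/(3.7636*m^4 - 4.9664*m^3 + 4.5484*m^2 - 1.92*m + 0.5625)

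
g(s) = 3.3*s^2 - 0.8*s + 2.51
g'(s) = 6.6*s - 0.8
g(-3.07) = 36.07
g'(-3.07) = -21.06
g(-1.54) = 11.57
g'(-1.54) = -10.96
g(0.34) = 2.62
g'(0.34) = 1.44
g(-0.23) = 2.87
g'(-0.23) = -2.32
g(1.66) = 10.28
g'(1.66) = 10.16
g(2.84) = 26.85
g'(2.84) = 17.94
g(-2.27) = 21.33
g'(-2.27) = -15.78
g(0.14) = 2.46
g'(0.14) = 0.12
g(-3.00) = 34.61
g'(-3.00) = -20.60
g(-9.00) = 277.01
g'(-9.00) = -60.20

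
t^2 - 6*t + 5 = (t - 5)*(t - 1)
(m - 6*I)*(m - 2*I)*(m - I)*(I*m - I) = I*m^4 + 9*m^3 - I*m^3 - 9*m^2 - 20*I*m^2 - 12*m + 20*I*m + 12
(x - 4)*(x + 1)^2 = x^3 - 2*x^2 - 7*x - 4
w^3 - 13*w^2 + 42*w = w*(w - 7)*(w - 6)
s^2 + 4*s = s*(s + 4)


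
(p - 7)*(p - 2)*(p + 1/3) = p^3 - 26*p^2/3 + 11*p + 14/3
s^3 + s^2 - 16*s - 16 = (s - 4)*(s + 1)*(s + 4)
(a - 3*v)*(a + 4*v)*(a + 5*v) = a^3 + 6*a^2*v - 7*a*v^2 - 60*v^3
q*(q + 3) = q^2 + 3*q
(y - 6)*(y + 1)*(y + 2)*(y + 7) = y^4 + 4*y^3 - 37*y^2 - 124*y - 84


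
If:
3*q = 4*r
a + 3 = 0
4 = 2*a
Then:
No Solution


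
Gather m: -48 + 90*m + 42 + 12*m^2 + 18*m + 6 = 12*m^2 + 108*m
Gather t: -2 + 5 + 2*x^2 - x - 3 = 2*x^2 - x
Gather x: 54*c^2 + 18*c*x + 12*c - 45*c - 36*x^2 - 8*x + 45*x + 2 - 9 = 54*c^2 - 33*c - 36*x^2 + x*(18*c + 37) - 7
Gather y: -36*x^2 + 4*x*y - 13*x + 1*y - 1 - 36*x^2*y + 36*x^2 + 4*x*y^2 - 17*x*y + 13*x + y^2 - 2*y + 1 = y^2*(4*x + 1) + y*(-36*x^2 - 13*x - 1)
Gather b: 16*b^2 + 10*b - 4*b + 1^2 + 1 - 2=16*b^2 + 6*b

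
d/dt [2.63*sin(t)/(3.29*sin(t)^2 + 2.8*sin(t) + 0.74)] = (1.9462 - 8.6527*sin(t)^2)*cos(t)/(10.8241*sin(t)^4 + 18.424*sin(t)^3 + 12.7092*sin(t)^2 + 4.144*sin(t) + 0.5476)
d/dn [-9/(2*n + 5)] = 18/(2*n + 5)^2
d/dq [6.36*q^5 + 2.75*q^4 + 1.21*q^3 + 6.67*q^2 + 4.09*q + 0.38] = 31.8*q^4 + 11.0*q^3 + 3.63*q^2 + 13.34*q + 4.09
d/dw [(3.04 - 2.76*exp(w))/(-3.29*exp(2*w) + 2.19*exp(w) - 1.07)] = (-9.0804*exp(2*w) + 20.0032*exp(w) - 3.7044)*exp(w)/(10.8241*exp(4*w) - 14.4102*exp(3*w) + 11.8367*exp(2*w) - 4.6866*exp(w) + 1.1449)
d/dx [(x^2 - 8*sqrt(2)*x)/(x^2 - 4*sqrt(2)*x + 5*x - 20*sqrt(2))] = (5*x^2 + 4*sqrt(2)*x^2 - 40*sqrt(2)*x + 320)/(x^4 - 8*sqrt(2)*x^3 + 10*x^3 - 80*sqrt(2)*x^2 + 57*x^2 - 200*sqrt(2)*x + 320*x + 800)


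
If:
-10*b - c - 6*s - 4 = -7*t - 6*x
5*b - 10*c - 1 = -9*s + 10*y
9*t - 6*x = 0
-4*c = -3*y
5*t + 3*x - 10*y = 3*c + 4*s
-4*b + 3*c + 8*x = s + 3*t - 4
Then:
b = -114503/56359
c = -34170/56359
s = -18714/56359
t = -66628/56359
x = -99942/56359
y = -45560/56359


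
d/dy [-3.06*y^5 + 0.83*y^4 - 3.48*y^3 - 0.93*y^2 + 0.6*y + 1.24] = -15.3*y^4 + 3.32*y^3 - 10.44*y^2 - 1.86*y + 0.6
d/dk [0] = 0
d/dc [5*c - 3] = 5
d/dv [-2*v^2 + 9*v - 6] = 9 - 4*v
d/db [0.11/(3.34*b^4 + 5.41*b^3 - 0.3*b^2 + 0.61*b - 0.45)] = (-1.4696*b^3 - 1.7853*b^2 + 0.066*b - 0.0671)/(3.34*b^4 + 5.41*b^3 - 0.3*b^2 + 0.61*b - 0.45)^2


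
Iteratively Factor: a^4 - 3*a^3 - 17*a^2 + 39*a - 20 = (a - 1)*(a^3 - 2*a^2 - 19*a + 20) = (a - 5)*(a - 1)*(a^2 + 3*a - 4) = (a - 5)*(a - 1)*(a + 4)*(a - 1)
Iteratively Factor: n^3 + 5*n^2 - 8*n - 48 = (n + 4)*(n^2 + n - 12) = (n - 3)*(n + 4)*(n + 4)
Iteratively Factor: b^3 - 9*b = (b)*(b^2 - 9) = b*(b + 3)*(b - 3)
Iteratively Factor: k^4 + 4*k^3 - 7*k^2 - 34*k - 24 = (k - 3)*(k^3 + 7*k^2 + 14*k + 8) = (k - 3)*(k + 2)*(k^2 + 5*k + 4) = (k - 3)*(k + 1)*(k + 2)*(k + 4)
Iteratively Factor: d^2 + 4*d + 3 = (d + 3)*(d + 1)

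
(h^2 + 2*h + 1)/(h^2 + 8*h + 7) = (h + 1)/(h + 7)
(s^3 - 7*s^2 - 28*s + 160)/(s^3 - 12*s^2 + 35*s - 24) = (s^2 + s - 20)/(s^2 - 4*s + 3)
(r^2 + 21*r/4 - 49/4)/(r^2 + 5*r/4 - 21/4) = (r + 7)/(r + 3)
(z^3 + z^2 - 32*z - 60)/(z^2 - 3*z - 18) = (z^2 + 7*z + 10)/(z + 3)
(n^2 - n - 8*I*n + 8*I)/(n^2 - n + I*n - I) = (n - 8*I)/(n + I)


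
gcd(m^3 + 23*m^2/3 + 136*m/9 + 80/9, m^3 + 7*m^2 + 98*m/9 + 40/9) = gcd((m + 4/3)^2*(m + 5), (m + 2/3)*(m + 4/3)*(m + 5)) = m^2 + 19*m/3 + 20/3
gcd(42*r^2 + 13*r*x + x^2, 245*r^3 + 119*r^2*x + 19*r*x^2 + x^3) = 7*r + x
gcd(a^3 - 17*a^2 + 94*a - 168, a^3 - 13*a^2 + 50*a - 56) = a^2 - 11*a + 28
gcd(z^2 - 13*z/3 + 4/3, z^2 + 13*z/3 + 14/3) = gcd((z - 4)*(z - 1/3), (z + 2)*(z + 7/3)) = 1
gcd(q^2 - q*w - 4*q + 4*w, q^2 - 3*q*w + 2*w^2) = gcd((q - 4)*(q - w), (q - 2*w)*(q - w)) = q - w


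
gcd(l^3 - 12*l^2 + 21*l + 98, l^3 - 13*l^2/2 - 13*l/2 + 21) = l^2 - 5*l - 14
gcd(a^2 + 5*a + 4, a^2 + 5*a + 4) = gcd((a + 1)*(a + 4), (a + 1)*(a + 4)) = a^2 + 5*a + 4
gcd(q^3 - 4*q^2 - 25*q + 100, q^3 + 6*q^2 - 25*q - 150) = q^2 - 25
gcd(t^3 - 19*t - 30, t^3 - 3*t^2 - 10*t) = t^2 - 3*t - 10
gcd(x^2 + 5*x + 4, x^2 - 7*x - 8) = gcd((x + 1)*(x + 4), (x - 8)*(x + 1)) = x + 1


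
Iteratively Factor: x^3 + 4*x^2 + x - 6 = (x - 1)*(x^2 + 5*x + 6) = (x - 1)*(x + 2)*(x + 3)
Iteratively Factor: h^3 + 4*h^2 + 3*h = (h)*(h^2 + 4*h + 3) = h*(h + 3)*(h + 1)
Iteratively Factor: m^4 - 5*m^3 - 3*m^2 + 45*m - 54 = (m - 3)*(m^3 - 2*m^2 - 9*m + 18) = (m - 3)*(m + 3)*(m^2 - 5*m + 6) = (m - 3)^2*(m + 3)*(m - 2)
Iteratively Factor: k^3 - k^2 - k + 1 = (k - 1)*(k^2 - 1) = (k - 1)*(k + 1)*(k - 1)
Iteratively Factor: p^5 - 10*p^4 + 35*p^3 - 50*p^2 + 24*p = (p)*(p^4 - 10*p^3 + 35*p^2 - 50*p + 24) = p*(p - 4)*(p^3 - 6*p^2 + 11*p - 6) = p*(p - 4)*(p - 3)*(p^2 - 3*p + 2) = p*(p - 4)*(p - 3)*(p - 2)*(p - 1)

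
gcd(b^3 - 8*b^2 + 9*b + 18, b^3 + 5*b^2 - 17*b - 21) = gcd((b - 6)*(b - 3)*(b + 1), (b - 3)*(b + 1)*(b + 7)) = b^2 - 2*b - 3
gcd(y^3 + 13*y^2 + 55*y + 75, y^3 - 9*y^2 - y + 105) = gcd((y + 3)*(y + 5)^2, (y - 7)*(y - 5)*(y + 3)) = y + 3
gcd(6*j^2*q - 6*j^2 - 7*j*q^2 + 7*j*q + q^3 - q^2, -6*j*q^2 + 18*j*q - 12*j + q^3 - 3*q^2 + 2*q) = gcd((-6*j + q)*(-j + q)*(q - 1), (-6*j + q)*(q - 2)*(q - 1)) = -6*j*q + 6*j + q^2 - q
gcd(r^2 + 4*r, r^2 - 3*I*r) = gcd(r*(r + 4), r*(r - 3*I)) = r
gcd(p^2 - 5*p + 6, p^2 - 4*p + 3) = p - 3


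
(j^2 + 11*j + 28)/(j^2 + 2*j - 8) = (j + 7)/(j - 2)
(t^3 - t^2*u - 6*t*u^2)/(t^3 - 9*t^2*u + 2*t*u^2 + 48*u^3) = t/(t - 8*u)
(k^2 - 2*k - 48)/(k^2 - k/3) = 3*(k^2 - 2*k - 48)/(k*(3*k - 1))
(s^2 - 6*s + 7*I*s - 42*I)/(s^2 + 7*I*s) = (s - 6)/s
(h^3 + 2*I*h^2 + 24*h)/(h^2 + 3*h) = (h^2 + 2*I*h + 24)/(h + 3)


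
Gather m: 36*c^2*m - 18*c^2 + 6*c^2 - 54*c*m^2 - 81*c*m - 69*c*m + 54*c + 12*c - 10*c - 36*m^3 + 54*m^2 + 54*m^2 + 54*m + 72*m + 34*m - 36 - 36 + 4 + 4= -12*c^2 + 56*c - 36*m^3 + m^2*(108 - 54*c) + m*(36*c^2 - 150*c + 160) - 64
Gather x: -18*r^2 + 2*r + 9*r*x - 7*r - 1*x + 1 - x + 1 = -18*r^2 - 5*r + x*(9*r - 2) + 2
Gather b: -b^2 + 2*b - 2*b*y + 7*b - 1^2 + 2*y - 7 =-b^2 + b*(9 - 2*y) + 2*y - 8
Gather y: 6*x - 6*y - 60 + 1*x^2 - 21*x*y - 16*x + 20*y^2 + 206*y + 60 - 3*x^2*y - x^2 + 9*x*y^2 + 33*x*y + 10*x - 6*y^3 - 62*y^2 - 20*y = -6*y^3 + y^2*(9*x - 42) + y*(-3*x^2 + 12*x + 180)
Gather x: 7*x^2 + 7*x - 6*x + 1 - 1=7*x^2 + x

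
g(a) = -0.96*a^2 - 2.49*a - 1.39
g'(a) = -1.92*a - 2.49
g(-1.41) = 0.21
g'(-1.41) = 0.22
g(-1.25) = 0.22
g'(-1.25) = -0.09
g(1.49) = -7.23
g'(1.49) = -5.35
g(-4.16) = -7.64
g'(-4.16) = 5.50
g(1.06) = -5.11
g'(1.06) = -4.53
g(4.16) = -28.36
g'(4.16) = -10.48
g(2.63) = -14.58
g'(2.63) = -7.54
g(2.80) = -15.89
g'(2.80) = -7.87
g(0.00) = -1.39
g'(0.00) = -2.49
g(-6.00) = -21.01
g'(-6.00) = 9.03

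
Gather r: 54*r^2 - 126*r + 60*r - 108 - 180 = 54*r^2 - 66*r - 288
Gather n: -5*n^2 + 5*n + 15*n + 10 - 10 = -5*n^2 + 20*n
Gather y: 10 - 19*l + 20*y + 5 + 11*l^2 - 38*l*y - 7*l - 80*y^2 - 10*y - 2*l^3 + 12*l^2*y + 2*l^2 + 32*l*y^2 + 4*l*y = -2*l^3 + 13*l^2 - 26*l + y^2*(32*l - 80) + y*(12*l^2 - 34*l + 10) + 15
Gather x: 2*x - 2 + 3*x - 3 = 5*x - 5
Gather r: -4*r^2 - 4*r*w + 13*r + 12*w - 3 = -4*r^2 + r*(13 - 4*w) + 12*w - 3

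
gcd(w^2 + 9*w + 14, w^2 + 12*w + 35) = w + 7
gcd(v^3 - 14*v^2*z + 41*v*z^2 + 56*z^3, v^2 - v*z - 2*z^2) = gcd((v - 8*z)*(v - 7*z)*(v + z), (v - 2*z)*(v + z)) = v + z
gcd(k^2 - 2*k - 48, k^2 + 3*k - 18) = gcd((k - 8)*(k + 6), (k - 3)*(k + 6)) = k + 6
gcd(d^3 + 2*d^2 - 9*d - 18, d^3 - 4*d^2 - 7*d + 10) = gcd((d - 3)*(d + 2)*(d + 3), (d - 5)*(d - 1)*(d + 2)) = d + 2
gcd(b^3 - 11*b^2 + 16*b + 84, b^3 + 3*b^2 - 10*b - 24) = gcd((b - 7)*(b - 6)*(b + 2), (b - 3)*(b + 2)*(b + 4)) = b + 2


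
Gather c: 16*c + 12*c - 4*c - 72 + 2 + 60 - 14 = 24*c - 24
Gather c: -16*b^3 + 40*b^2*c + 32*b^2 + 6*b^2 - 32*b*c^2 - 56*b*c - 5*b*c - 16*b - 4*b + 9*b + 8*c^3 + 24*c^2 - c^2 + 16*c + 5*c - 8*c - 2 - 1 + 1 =-16*b^3 + 38*b^2 - 11*b + 8*c^3 + c^2*(23 - 32*b) + c*(40*b^2 - 61*b + 13) - 2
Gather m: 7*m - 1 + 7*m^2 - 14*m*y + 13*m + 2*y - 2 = 7*m^2 + m*(20 - 14*y) + 2*y - 3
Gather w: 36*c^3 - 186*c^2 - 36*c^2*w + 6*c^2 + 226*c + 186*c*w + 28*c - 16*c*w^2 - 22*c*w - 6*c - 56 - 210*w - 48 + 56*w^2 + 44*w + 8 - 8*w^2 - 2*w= 36*c^3 - 180*c^2 + 248*c + w^2*(48 - 16*c) + w*(-36*c^2 + 164*c - 168) - 96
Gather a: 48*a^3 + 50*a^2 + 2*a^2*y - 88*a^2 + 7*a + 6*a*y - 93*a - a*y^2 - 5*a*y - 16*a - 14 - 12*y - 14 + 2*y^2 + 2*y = 48*a^3 + a^2*(2*y - 38) + a*(-y^2 + y - 102) + 2*y^2 - 10*y - 28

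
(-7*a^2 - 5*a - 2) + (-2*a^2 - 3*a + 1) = -9*a^2 - 8*a - 1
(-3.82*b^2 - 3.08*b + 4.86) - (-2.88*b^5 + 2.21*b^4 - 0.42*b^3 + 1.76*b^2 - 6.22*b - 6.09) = 2.88*b^5 - 2.21*b^4 + 0.42*b^3 - 5.58*b^2 + 3.14*b + 10.95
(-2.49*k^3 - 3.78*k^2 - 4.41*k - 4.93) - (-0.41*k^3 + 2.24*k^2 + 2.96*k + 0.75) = -2.08*k^3 - 6.02*k^2 - 7.37*k - 5.68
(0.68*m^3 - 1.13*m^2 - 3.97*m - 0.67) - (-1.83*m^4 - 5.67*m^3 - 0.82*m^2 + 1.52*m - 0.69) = 1.83*m^4 + 6.35*m^3 - 0.31*m^2 - 5.49*m + 0.0199999999999999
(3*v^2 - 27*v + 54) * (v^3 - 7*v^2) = 3*v^5 - 48*v^4 + 243*v^3 - 378*v^2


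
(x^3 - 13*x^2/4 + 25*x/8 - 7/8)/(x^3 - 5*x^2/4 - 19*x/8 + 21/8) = (2*x - 1)/(2*x + 3)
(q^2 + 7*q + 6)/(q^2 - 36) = (q + 1)/(q - 6)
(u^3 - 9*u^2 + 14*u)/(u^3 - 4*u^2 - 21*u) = (u - 2)/(u + 3)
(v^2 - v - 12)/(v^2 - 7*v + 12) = (v + 3)/(v - 3)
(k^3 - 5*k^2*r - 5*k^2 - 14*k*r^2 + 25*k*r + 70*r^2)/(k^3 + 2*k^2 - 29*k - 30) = (k^2 - 5*k*r - 14*r^2)/(k^2 + 7*k + 6)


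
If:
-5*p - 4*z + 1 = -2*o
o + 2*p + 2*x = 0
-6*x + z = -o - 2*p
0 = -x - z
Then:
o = -2/9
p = 1/9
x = 0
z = 0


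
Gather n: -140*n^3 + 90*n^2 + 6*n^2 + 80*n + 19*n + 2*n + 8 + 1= -140*n^3 + 96*n^2 + 101*n + 9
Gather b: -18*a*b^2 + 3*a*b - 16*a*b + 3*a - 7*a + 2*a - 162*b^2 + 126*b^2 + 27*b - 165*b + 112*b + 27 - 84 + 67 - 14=-2*a + b^2*(-18*a - 36) + b*(-13*a - 26) - 4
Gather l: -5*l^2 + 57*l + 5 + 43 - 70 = -5*l^2 + 57*l - 22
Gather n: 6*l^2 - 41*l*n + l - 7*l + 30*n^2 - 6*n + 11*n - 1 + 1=6*l^2 - 6*l + 30*n^2 + n*(5 - 41*l)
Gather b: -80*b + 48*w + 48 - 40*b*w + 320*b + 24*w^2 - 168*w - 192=b*(240 - 40*w) + 24*w^2 - 120*w - 144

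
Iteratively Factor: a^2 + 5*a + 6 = (a + 2)*(a + 3)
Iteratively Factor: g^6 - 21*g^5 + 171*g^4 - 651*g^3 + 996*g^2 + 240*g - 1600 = (g - 5)*(g^5 - 16*g^4 + 91*g^3 - 196*g^2 + 16*g + 320) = (g - 5)*(g + 1)*(g^4 - 17*g^3 + 108*g^2 - 304*g + 320) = (g - 5)*(g - 4)*(g + 1)*(g^3 - 13*g^2 + 56*g - 80) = (g - 5)*(g - 4)^2*(g + 1)*(g^2 - 9*g + 20) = (g - 5)*(g - 4)^3*(g + 1)*(g - 5)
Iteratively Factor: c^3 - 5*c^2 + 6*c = (c - 2)*(c^2 - 3*c) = c*(c - 2)*(c - 3)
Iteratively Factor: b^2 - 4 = (b + 2)*(b - 2)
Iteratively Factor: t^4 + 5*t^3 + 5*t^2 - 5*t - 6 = (t + 1)*(t^3 + 4*t^2 + t - 6) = (t + 1)*(t + 2)*(t^2 + 2*t - 3) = (t - 1)*(t + 1)*(t + 2)*(t + 3)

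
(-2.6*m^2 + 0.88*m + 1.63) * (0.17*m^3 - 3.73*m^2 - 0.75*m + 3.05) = -0.442*m^5 + 9.8476*m^4 - 1.0553*m^3 - 14.6699*m^2 + 1.4615*m + 4.9715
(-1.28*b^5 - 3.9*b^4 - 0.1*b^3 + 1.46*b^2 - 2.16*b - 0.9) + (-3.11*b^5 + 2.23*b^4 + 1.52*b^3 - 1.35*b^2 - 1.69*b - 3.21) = -4.39*b^5 - 1.67*b^4 + 1.42*b^3 + 0.11*b^2 - 3.85*b - 4.11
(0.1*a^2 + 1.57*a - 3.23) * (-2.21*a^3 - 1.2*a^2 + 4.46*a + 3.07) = -0.221*a^5 - 3.5897*a^4 + 5.7003*a^3 + 11.1852*a^2 - 9.5859*a - 9.9161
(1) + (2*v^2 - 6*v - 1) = 2*v^2 - 6*v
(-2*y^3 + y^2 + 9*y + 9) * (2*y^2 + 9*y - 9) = -4*y^5 - 16*y^4 + 45*y^3 + 90*y^2 - 81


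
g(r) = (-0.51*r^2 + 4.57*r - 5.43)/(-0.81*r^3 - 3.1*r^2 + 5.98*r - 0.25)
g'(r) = (4.57 - 1.02*r)/(-0.81*r^3 - 3.1*r^2 + 5.98*r - 0.25) + (-0.51*r^2 + 4.57*r - 5.43)*(2.43*r^2 + 6.2*r - 5.98)/(-0.81*r^3 - 3.1*r^2 + 5.98*r - 0.25)^2 = (-0.4131*r^4 + 7.4034*r^3 - 2.0777*r^2 - 33.411*r + 31.3289)/(0.6561*r^6 + 5.022*r^5 - 0.0776000000000003*r^4 - 36.671*r^3 + 37.3104*r^2 - 2.99*r + 0.0625)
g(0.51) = -1.71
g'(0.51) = 4.13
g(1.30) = -0.69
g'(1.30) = -2.08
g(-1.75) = 0.94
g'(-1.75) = 0.16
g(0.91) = -0.84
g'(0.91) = 1.11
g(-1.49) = 1.00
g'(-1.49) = 0.28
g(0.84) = -0.93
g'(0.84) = 1.35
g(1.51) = -0.29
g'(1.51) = -0.45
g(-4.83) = 3.87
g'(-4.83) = -8.82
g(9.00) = 0.01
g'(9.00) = 0.00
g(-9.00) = -0.31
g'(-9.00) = -0.10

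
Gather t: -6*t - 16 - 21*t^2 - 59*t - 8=-21*t^2 - 65*t - 24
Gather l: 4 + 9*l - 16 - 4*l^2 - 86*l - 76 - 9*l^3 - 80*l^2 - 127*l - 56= -9*l^3 - 84*l^2 - 204*l - 144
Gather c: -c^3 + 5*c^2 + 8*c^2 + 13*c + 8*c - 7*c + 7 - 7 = -c^3 + 13*c^2 + 14*c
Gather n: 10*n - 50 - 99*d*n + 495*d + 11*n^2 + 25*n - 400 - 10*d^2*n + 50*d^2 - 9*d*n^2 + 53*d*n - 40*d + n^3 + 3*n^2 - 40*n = 50*d^2 + 455*d + n^3 + n^2*(14 - 9*d) + n*(-10*d^2 - 46*d - 5) - 450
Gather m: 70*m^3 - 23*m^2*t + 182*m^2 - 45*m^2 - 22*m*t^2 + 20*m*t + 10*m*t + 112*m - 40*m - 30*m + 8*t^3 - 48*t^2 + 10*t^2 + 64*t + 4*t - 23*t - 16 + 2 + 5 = 70*m^3 + m^2*(137 - 23*t) + m*(-22*t^2 + 30*t + 42) + 8*t^3 - 38*t^2 + 45*t - 9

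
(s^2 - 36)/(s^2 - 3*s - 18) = (s + 6)/(s + 3)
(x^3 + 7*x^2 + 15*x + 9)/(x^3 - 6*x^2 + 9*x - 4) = (x^3 + 7*x^2 + 15*x + 9)/(x^3 - 6*x^2 + 9*x - 4)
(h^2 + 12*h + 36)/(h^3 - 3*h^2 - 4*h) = (h^2 + 12*h + 36)/(h*(h^2 - 3*h - 4))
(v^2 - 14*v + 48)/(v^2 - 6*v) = (v - 8)/v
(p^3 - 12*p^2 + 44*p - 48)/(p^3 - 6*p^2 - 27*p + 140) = (p^2 - 8*p + 12)/(p^2 - 2*p - 35)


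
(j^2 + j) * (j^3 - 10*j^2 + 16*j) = j^5 - 9*j^4 + 6*j^3 + 16*j^2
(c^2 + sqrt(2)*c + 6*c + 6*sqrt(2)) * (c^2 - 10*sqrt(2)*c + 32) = c^4 - 9*sqrt(2)*c^3 + 6*c^3 - 54*sqrt(2)*c^2 + 12*c^2 + 32*sqrt(2)*c + 72*c + 192*sqrt(2)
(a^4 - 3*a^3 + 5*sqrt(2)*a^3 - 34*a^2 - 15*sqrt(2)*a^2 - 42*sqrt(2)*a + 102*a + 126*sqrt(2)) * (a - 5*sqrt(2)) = a^5 - 3*a^4 - 84*a^3 + 128*sqrt(2)*a^2 + 252*a^2 - 384*sqrt(2)*a + 420*a - 1260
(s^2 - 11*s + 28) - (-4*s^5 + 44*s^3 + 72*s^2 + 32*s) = 4*s^5 - 44*s^3 - 71*s^2 - 43*s + 28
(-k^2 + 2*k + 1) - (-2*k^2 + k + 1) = k^2 + k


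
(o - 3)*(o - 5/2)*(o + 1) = o^3 - 9*o^2/2 + 2*o + 15/2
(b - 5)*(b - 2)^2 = b^3 - 9*b^2 + 24*b - 20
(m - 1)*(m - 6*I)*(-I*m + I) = -I*m^3 - 6*m^2 + 2*I*m^2 + 12*m - I*m - 6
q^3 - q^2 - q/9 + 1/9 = (q - 1)*(q - 1/3)*(q + 1/3)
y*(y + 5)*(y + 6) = y^3 + 11*y^2 + 30*y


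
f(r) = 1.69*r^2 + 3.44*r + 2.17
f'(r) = 3.38*r + 3.44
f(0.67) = 5.23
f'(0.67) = 5.70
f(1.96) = 15.40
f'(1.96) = 10.06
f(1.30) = 9.50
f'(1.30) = 7.83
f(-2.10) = 2.40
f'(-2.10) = -3.66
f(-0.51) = 0.86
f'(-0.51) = 1.72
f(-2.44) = 3.84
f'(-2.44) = -4.81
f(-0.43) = 1.00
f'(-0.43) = 1.99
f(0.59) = 4.79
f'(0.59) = 5.43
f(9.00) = 170.02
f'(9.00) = 33.86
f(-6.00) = 42.37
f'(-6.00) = -16.84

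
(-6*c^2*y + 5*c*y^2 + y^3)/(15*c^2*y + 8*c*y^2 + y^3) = (-6*c^2 + 5*c*y + y^2)/(15*c^2 + 8*c*y + y^2)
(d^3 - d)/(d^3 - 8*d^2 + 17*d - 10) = d*(d + 1)/(d^2 - 7*d + 10)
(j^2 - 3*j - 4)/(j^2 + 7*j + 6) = (j - 4)/(j + 6)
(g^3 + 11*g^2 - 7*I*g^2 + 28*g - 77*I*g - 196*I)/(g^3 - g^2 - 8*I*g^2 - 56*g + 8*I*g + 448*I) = (g^2 + g*(4 - 7*I) - 28*I)/(g^2 - 8*g*(1 + I) + 64*I)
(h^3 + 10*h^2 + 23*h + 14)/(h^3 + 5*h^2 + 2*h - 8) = (h^2 + 8*h + 7)/(h^2 + 3*h - 4)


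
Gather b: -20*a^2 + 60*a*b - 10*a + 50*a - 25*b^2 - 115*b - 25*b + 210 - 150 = -20*a^2 + 40*a - 25*b^2 + b*(60*a - 140) + 60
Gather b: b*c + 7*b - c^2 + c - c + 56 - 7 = b*(c + 7) - c^2 + 49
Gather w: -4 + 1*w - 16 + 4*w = 5*w - 20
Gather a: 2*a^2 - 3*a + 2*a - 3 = 2*a^2 - a - 3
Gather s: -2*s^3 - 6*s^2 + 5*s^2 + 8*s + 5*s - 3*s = -2*s^3 - s^2 + 10*s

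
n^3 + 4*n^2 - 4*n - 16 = (n - 2)*(n + 2)*(n + 4)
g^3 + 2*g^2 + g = g*(g + 1)^2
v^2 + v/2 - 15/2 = (v - 5/2)*(v + 3)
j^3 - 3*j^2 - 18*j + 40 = (j - 5)*(j - 2)*(j + 4)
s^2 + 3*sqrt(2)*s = s*(s + 3*sqrt(2))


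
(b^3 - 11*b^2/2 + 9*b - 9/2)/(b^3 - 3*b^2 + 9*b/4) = 2*(b^2 - 4*b + 3)/(b*(2*b - 3))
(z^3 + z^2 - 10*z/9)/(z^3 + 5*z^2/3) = (z - 2/3)/z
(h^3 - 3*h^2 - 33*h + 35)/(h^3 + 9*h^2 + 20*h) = (h^2 - 8*h + 7)/(h*(h + 4))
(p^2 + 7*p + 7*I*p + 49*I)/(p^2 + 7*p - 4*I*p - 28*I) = (p + 7*I)/(p - 4*I)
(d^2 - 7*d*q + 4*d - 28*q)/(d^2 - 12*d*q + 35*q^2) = (-d - 4)/(-d + 5*q)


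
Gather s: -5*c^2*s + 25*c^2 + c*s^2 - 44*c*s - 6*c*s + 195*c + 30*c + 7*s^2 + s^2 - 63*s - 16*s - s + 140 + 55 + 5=25*c^2 + 225*c + s^2*(c + 8) + s*(-5*c^2 - 50*c - 80) + 200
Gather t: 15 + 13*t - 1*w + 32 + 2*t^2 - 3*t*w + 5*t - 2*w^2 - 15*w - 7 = 2*t^2 + t*(18 - 3*w) - 2*w^2 - 16*w + 40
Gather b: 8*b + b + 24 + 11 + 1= 9*b + 36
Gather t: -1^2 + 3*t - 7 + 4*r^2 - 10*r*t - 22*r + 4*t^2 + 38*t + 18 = 4*r^2 - 22*r + 4*t^2 + t*(41 - 10*r) + 10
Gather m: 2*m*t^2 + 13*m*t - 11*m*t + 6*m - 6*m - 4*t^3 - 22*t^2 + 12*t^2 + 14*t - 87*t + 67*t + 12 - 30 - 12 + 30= m*(2*t^2 + 2*t) - 4*t^3 - 10*t^2 - 6*t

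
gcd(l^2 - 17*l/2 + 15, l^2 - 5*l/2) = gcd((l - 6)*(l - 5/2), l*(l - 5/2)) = l - 5/2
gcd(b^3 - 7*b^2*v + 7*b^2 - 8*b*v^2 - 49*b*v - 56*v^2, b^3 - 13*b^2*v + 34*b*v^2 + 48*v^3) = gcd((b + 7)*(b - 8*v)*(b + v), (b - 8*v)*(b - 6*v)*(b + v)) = -b^2 + 7*b*v + 8*v^2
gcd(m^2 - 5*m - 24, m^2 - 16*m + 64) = m - 8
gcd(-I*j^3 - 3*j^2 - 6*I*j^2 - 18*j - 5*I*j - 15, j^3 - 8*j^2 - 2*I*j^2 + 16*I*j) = 1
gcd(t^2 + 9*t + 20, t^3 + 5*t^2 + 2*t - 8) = t + 4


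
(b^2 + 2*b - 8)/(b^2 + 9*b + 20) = (b - 2)/(b + 5)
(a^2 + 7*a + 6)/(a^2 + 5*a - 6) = (a + 1)/(a - 1)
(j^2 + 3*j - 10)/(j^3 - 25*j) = (j - 2)/(j*(j - 5))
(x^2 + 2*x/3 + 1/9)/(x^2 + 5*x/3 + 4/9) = (3*x + 1)/(3*x + 4)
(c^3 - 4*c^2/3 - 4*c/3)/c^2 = c - 4/3 - 4/(3*c)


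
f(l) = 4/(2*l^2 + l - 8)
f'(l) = 4*(-4*l - 1)/(2*l^2 + l - 8)^2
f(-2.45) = 2.57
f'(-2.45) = 14.56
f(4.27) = 0.12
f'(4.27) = -0.07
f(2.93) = 0.33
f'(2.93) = -0.35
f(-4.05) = 0.19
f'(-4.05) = 0.14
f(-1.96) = -1.76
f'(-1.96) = 5.28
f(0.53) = -0.58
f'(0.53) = -0.26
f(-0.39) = -0.49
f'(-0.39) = 0.03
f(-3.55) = 0.29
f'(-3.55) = 0.28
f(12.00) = 0.01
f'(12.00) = 0.00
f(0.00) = -0.50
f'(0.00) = -0.06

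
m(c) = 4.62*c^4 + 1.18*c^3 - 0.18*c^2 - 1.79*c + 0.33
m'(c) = 18.48*c^3 + 3.54*c^2 - 0.36*c - 1.79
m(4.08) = 1350.39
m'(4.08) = 1310.78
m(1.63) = 34.66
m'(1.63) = 87.06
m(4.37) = 1772.42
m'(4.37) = 1606.46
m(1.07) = 5.71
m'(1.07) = 24.52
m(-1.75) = 39.92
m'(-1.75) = -89.36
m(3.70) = 916.88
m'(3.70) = 981.41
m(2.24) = 124.99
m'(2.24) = 222.87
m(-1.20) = 9.76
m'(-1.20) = -28.19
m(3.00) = 399.42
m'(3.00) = 527.95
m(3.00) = 399.42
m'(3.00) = 527.95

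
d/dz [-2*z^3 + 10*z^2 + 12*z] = -6*z^2 + 20*z + 12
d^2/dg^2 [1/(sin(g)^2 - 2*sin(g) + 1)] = -(4*sin(g) + 6)/(sin(g) - 1)^3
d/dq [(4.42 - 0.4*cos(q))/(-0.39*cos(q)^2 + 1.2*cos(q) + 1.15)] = (0.156*cos(q)^2 - 3.4476*cos(q) + 5.764)*sin(q)/(0.1521*cos(q)^4 - 0.936*cos(q)^3 + 0.543*cos(q)^2 + 2.76*cos(q) + 1.3225)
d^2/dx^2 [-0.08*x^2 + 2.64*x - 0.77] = -0.160000000000000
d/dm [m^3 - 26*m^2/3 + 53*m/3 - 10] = 3*m^2 - 52*m/3 + 53/3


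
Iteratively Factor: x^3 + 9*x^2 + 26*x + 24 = (x + 3)*(x^2 + 6*x + 8) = (x + 2)*(x + 3)*(x + 4)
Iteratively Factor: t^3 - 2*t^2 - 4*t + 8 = (t + 2)*(t^2 - 4*t + 4) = (t - 2)*(t + 2)*(t - 2)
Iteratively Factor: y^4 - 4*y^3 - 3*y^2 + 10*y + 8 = (y + 1)*(y^3 - 5*y^2 + 2*y + 8) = (y - 4)*(y + 1)*(y^2 - y - 2) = (y - 4)*(y + 1)^2*(y - 2)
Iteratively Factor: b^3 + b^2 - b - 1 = (b - 1)*(b^2 + 2*b + 1) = (b - 1)*(b + 1)*(b + 1)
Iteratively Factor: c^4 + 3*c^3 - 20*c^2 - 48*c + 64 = (c + 4)*(c^3 - c^2 - 16*c + 16) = (c - 4)*(c + 4)*(c^2 + 3*c - 4) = (c - 4)*(c - 1)*(c + 4)*(c + 4)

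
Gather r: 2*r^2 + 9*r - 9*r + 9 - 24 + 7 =2*r^2 - 8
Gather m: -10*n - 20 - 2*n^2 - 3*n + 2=-2*n^2 - 13*n - 18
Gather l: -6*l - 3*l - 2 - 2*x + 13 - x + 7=-9*l - 3*x + 18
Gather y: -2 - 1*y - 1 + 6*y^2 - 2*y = 6*y^2 - 3*y - 3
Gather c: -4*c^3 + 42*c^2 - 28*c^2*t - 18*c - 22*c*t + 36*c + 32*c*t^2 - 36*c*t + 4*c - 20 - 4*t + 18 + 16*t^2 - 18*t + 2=-4*c^3 + c^2*(42 - 28*t) + c*(32*t^2 - 58*t + 22) + 16*t^2 - 22*t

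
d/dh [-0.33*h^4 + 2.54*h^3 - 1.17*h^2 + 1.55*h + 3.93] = -1.32*h^3 + 7.62*h^2 - 2.34*h + 1.55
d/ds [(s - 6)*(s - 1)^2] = (s - 1)*(3*s - 13)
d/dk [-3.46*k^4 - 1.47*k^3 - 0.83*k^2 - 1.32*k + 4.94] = -13.84*k^3 - 4.41*k^2 - 1.66*k - 1.32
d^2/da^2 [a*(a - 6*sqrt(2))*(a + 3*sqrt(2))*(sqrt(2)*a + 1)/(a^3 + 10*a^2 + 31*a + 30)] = 2*(30*sqrt(2)*a^6 + 50*a^6 + 357*a^5 + 840*sqrt(2)*a^5 - 180*a^4 + 7410*sqrt(2)*a^4 - 5789*a^3 + 27720*sqrt(2)*a^3 - 7470*a^2 + 40500*sqrt(2)*a^2 + 18900*a - 35100*sqrt(2) + 33480)/(a^9 + 30*a^8 + 393*a^7 + 2950*a^6 + 13983*a^5 + 43410*a^4 + 88291*a^3 + 113490*a^2 + 83700*a + 27000)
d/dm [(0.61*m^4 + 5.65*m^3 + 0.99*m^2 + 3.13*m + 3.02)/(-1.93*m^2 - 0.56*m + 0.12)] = (-2.3546*m^5 - 11.9293*m^4 - 6.0352*m^3 + 7.5205*m^2 + 11.8948*m + 2.0668)/(3.7249*m^4 + 2.1616*m^3 - 0.1496*m^2 - 0.1344*m + 0.0144)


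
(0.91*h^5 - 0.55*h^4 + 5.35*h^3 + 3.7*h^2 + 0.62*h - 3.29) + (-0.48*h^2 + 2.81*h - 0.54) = 0.91*h^5 - 0.55*h^4 + 5.35*h^3 + 3.22*h^2 + 3.43*h - 3.83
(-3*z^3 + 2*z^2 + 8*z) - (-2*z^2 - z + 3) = -3*z^3 + 4*z^2 + 9*z - 3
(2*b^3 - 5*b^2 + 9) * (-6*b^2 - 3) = -12*b^5 + 30*b^4 - 6*b^3 - 39*b^2 - 27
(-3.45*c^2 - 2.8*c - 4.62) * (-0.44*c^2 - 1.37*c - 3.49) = 1.518*c^4 + 5.9585*c^3 + 17.9093*c^2 + 16.1014*c + 16.1238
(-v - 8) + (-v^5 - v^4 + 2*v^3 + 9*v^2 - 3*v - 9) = -v^5 - v^4 + 2*v^3 + 9*v^2 - 4*v - 17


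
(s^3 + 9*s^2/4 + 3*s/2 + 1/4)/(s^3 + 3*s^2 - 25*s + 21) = (4*s^3 + 9*s^2 + 6*s + 1)/(4*(s^3 + 3*s^2 - 25*s + 21))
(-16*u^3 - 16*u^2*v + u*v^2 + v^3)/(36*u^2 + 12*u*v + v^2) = (-16*u^3 - 16*u^2*v + u*v^2 + v^3)/(36*u^2 + 12*u*v + v^2)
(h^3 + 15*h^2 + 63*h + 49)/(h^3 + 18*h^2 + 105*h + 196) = (h + 1)/(h + 4)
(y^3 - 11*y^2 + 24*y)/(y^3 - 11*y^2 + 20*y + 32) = y*(y - 3)/(y^2 - 3*y - 4)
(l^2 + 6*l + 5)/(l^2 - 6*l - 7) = (l + 5)/(l - 7)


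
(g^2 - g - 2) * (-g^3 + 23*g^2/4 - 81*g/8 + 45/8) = -g^5 + 27*g^4/4 - 111*g^3/8 + 17*g^2/4 + 117*g/8 - 45/4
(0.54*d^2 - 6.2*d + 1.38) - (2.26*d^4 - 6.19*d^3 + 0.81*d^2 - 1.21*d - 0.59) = -2.26*d^4 + 6.19*d^3 - 0.27*d^2 - 4.99*d + 1.97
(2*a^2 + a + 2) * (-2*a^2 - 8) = -4*a^4 - 2*a^3 - 20*a^2 - 8*a - 16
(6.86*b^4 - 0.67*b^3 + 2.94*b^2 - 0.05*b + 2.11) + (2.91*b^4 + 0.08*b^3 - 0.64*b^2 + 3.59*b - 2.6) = 9.77*b^4 - 0.59*b^3 + 2.3*b^2 + 3.54*b - 0.49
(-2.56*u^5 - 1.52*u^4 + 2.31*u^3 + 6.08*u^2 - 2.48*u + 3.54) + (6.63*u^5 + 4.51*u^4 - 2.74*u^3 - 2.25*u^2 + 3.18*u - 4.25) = 4.07*u^5 + 2.99*u^4 - 0.43*u^3 + 3.83*u^2 + 0.7*u - 0.71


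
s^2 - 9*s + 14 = (s - 7)*(s - 2)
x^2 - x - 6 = (x - 3)*(x + 2)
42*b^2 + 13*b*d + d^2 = (6*b + d)*(7*b + d)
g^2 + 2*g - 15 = (g - 3)*(g + 5)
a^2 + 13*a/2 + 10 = (a + 5/2)*(a + 4)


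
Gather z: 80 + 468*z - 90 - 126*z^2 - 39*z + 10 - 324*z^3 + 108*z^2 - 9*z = -324*z^3 - 18*z^2 + 420*z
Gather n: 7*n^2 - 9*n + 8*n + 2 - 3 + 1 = 7*n^2 - n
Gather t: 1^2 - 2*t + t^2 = t^2 - 2*t + 1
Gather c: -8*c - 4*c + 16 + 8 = 24 - 12*c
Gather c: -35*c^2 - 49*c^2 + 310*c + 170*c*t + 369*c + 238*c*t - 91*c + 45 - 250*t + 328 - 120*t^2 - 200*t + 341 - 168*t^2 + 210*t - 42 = -84*c^2 + c*(408*t + 588) - 288*t^2 - 240*t + 672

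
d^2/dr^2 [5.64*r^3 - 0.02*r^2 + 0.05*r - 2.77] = 33.84*r - 0.04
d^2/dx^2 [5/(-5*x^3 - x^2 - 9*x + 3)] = 10*((15*x + 1)*(5*x^3 + x^2 + 9*x - 3) - (15*x^2 + 2*x + 9)^2)/(5*x^3 + x^2 + 9*x - 3)^3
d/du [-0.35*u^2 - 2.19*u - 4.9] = -0.7*u - 2.19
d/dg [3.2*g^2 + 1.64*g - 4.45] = 6.4*g + 1.64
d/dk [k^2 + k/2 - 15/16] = 2*k + 1/2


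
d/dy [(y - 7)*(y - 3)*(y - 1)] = 3*y^2 - 22*y + 31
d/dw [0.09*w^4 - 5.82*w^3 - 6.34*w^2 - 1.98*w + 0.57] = 0.36*w^3 - 17.46*w^2 - 12.68*w - 1.98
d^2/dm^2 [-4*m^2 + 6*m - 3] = -8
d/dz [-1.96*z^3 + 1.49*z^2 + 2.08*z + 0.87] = -5.88*z^2 + 2.98*z + 2.08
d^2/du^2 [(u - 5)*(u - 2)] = 2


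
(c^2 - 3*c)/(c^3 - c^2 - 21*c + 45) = c/(c^2 + 2*c - 15)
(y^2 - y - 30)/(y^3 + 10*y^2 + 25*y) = (y - 6)/(y*(y + 5))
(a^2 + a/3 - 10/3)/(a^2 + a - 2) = (a - 5/3)/(a - 1)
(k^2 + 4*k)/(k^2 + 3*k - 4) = k/(k - 1)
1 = 1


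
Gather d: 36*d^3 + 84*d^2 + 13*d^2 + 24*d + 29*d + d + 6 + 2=36*d^3 + 97*d^2 + 54*d + 8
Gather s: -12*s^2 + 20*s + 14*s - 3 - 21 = -12*s^2 + 34*s - 24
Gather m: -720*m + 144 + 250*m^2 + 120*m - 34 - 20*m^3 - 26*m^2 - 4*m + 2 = -20*m^3 + 224*m^2 - 604*m + 112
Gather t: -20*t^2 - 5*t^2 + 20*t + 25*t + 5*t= -25*t^2 + 50*t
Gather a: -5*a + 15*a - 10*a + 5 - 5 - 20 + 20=0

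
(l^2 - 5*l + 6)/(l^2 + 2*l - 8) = (l - 3)/(l + 4)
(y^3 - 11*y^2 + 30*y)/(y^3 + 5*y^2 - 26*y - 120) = y*(y - 6)/(y^2 + 10*y + 24)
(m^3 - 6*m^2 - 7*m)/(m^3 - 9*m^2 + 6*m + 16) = m*(m - 7)/(m^2 - 10*m + 16)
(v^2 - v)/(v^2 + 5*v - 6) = v/(v + 6)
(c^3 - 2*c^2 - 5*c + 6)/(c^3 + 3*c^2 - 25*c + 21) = (c + 2)/(c + 7)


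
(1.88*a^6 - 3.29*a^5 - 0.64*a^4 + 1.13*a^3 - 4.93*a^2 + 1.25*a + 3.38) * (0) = 0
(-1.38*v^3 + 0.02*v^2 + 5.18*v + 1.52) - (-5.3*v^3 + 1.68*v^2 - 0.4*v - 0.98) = 3.92*v^3 - 1.66*v^2 + 5.58*v + 2.5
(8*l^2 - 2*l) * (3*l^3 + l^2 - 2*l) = 24*l^5 + 2*l^4 - 18*l^3 + 4*l^2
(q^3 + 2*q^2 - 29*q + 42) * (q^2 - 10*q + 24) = q^5 - 8*q^4 - 25*q^3 + 380*q^2 - 1116*q + 1008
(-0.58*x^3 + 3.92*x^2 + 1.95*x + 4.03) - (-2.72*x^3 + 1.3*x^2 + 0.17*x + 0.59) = 2.14*x^3 + 2.62*x^2 + 1.78*x + 3.44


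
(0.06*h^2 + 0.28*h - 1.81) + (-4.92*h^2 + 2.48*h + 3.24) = -4.86*h^2 + 2.76*h + 1.43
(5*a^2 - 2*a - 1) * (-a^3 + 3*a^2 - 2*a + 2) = -5*a^5 + 17*a^4 - 15*a^3 + 11*a^2 - 2*a - 2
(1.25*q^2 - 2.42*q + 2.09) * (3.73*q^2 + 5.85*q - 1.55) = 4.6625*q^4 - 1.7141*q^3 - 8.2988*q^2 + 15.9775*q - 3.2395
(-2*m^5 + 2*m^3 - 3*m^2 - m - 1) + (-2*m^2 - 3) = -2*m^5 + 2*m^3 - 5*m^2 - m - 4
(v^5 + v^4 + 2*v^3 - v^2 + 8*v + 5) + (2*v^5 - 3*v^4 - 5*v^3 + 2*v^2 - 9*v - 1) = 3*v^5 - 2*v^4 - 3*v^3 + v^2 - v + 4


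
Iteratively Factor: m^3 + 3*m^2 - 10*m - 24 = (m - 3)*(m^2 + 6*m + 8) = (m - 3)*(m + 4)*(m + 2)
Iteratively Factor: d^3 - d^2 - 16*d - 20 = (d + 2)*(d^2 - 3*d - 10) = (d + 2)^2*(d - 5)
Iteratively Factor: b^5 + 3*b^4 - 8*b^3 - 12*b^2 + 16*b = (b + 2)*(b^4 + b^3 - 10*b^2 + 8*b) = (b - 1)*(b + 2)*(b^3 + 2*b^2 - 8*b) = b*(b - 1)*(b + 2)*(b^2 + 2*b - 8) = b*(b - 2)*(b - 1)*(b + 2)*(b + 4)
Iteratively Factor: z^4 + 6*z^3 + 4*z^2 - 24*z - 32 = (z + 2)*(z^3 + 4*z^2 - 4*z - 16) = (z + 2)^2*(z^2 + 2*z - 8) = (z - 2)*(z + 2)^2*(z + 4)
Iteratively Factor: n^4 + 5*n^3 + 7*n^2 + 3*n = (n)*(n^3 + 5*n^2 + 7*n + 3) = n*(n + 1)*(n^2 + 4*n + 3) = n*(n + 1)^2*(n + 3)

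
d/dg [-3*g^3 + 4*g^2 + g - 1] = -9*g^2 + 8*g + 1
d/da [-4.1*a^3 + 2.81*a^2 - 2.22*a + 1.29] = -12.3*a^2 + 5.62*a - 2.22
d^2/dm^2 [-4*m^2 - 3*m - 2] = -8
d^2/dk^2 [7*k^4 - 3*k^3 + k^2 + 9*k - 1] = 84*k^2 - 18*k + 2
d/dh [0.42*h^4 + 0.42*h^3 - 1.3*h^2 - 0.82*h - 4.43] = 1.68*h^3 + 1.26*h^2 - 2.6*h - 0.82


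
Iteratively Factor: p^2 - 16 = (p + 4)*(p - 4)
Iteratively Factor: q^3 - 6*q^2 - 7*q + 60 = (q - 4)*(q^2 - 2*q - 15) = (q - 4)*(q + 3)*(q - 5)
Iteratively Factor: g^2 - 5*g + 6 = (g - 2)*(g - 3)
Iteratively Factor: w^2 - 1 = (w + 1)*(w - 1)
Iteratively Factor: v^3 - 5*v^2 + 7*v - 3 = (v - 1)*(v^2 - 4*v + 3) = (v - 1)^2*(v - 3)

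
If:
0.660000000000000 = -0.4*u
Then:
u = -1.65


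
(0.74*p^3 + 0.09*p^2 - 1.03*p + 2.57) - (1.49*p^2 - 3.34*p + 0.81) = 0.74*p^3 - 1.4*p^2 + 2.31*p + 1.76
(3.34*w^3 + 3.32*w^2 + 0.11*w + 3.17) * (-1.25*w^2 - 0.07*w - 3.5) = -4.175*w^5 - 4.3838*w^4 - 12.0599*w^3 - 15.5902*w^2 - 0.6069*w - 11.095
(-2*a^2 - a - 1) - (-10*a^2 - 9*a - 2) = 8*a^2 + 8*a + 1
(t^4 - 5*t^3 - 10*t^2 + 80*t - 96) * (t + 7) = t^5 + 2*t^4 - 45*t^3 + 10*t^2 + 464*t - 672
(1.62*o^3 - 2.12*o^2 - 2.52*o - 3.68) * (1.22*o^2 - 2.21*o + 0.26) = 1.9764*o^5 - 6.1666*o^4 + 2.032*o^3 + 0.5284*o^2 + 7.4776*o - 0.9568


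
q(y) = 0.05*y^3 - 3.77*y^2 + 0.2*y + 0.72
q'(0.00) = 0.20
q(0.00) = 0.72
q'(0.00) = 0.20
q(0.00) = 0.72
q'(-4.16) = 34.16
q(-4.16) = -68.95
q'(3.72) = -25.77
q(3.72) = -48.13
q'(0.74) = -5.30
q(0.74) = -1.18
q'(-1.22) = 9.62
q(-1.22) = -5.23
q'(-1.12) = 8.83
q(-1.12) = -4.30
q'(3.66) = -25.39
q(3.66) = -46.60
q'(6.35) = -41.63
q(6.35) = -137.22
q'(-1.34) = 10.57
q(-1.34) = -6.44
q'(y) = 0.15*y^2 - 7.54*y + 0.2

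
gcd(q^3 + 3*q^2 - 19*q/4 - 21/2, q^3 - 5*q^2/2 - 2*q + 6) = q^2 - q/2 - 3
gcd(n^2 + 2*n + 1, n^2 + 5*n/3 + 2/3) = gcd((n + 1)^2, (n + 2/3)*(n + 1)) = n + 1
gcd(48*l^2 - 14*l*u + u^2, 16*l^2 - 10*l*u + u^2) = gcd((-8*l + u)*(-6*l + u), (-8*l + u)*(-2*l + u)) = -8*l + u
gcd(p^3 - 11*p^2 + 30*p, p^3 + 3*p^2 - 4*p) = p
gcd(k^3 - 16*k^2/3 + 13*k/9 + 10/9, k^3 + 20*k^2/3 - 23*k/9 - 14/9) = k^2 - k/3 - 2/9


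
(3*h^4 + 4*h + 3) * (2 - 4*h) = -12*h^5 + 6*h^4 - 16*h^2 - 4*h + 6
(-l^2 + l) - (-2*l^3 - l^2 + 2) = 2*l^3 + l - 2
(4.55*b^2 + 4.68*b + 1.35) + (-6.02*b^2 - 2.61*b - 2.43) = -1.47*b^2 + 2.07*b - 1.08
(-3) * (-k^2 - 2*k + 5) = 3*k^2 + 6*k - 15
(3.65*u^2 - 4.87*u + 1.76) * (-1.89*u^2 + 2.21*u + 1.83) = -6.8985*u^4 + 17.2708*u^3 - 7.4096*u^2 - 5.0225*u + 3.2208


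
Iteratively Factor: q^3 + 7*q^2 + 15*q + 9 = (q + 1)*(q^2 + 6*q + 9) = (q + 1)*(q + 3)*(q + 3)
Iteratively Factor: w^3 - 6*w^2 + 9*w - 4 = (w - 1)*(w^2 - 5*w + 4) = (w - 4)*(w - 1)*(w - 1)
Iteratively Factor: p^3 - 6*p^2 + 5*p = (p - 1)*(p^2 - 5*p) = (p - 5)*(p - 1)*(p)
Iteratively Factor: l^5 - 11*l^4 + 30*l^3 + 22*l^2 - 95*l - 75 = (l - 3)*(l^4 - 8*l^3 + 6*l^2 + 40*l + 25) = (l - 3)*(l + 1)*(l^3 - 9*l^2 + 15*l + 25) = (l - 5)*(l - 3)*(l + 1)*(l^2 - 4*l - 5) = (l - 5)^2*(l - 3)*(l + 1)*(l + 1)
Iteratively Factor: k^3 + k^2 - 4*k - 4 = (k - 2)*(k^2 + 3*k + 2) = (k - 2)*(k + 2)*(k + 1)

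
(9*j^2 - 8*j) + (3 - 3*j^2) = 6*j^2 - 8*j + 3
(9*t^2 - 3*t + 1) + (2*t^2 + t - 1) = 11*t^2 - 2*t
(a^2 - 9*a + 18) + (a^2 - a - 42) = 2*a^2 - 10*a - 24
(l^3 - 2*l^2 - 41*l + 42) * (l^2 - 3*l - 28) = l^5 - 5*l^4 - 63*l^3 + 221*l^2 + 1022*l - 1176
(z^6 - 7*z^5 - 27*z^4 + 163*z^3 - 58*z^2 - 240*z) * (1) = z^6 - 7*z^5 - 27*z^4 + 163*z^3 - 58*z^2 - 240*z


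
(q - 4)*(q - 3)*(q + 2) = q^3 - 5*q^2 - 2*q + 24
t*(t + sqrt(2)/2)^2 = t^3 + sqrt(2)*t^2 + t/2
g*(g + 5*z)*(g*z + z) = g^3*z + 5*g^2*z^2 + g^2*z + 5*g*z^2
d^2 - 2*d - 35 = (d - 7)*(d + 5)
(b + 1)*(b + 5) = b^2 + 6*b + 5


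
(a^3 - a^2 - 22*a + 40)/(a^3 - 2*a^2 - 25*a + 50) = (a - 4)/(a - 5)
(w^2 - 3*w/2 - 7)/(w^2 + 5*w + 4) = (w^2 - 3*w/2 - 7)/(w^2 + 5*w + 4)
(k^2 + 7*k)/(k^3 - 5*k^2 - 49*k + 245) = k/(k^2 - 12*k + 35)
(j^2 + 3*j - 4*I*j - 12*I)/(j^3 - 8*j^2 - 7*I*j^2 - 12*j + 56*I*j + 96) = (j + 3)/(j^2 - j*(8 + 3*I) + 24*I)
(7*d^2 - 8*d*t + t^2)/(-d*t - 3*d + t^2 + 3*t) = (-7*d + t)/(t + 3)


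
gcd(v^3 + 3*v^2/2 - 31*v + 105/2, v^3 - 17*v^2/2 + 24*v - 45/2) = v^2 - 11*v/2 + 15/2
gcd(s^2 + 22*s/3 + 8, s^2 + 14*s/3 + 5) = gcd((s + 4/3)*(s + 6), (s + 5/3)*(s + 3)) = 1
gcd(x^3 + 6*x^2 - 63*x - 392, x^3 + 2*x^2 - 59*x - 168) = x^2 - x - 56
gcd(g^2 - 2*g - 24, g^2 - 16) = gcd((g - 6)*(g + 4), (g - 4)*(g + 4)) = g + 4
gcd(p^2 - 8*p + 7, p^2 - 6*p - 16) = 1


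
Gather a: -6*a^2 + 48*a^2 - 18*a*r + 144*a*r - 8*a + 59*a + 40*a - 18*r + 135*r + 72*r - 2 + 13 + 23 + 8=42*a^2 + a*(126*r + 91) + 189*r + 42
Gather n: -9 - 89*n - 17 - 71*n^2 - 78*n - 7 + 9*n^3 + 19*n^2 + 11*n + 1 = 9*n^3 - 52*n^2 - 156*n - 32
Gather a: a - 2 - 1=a - 3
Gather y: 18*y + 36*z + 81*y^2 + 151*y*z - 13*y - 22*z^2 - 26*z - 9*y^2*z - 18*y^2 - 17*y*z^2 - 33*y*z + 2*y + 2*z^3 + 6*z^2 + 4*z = y^2*(63 - 9*z) + y*(-17*z^2 + 118*z + 7) + 2*z^3 - 16*z^2 + 14*z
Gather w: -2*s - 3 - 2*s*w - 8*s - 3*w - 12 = -10*s + w*(-2*s - 3) - 15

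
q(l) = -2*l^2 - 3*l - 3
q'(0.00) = -3.00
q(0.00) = -3.00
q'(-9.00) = 33.00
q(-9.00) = -138.00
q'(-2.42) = 6.68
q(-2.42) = -7.45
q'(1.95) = -10.80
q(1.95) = -16.46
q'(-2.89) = 8.56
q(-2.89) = -11.03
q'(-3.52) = 11.08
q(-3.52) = -17.22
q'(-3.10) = 9.40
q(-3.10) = -12.92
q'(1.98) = -10.92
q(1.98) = -16.78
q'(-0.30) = -1.80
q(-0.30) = -2.28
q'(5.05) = -23.20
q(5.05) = -69.16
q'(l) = -4*l - 3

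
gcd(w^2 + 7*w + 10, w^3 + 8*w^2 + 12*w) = w + 2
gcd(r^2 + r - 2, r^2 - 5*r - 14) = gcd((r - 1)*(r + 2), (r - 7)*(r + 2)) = r + 2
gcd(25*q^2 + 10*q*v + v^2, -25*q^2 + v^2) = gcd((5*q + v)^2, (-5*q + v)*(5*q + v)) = 5*q + v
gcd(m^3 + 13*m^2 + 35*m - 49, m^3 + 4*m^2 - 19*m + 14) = m^2 + 6*m - 7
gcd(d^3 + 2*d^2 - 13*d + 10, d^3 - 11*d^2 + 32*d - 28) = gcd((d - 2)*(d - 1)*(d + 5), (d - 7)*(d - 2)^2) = d - 2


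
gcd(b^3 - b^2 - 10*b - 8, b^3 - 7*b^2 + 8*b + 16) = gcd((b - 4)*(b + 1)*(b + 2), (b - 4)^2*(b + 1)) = b^2 - 3*b - 4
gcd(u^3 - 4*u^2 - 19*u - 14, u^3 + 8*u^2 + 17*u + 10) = u^2 + 3*u + 2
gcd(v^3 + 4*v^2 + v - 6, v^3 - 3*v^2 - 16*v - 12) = v + 2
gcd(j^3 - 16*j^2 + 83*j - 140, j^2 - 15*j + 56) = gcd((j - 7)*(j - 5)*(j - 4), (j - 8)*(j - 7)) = j - 7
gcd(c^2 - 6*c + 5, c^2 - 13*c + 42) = 1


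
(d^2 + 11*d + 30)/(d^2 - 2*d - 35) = (d + 6)/(d - 7)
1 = 1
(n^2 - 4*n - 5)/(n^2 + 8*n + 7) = (n - 5)/(n + 7)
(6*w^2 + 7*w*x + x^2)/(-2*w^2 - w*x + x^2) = (6*w + x)/(-2*w + x)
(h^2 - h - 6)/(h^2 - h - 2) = (-h^2 + h + 6)/(-h^2 + h + 2)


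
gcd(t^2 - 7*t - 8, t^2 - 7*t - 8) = t^2 - 7*t - 8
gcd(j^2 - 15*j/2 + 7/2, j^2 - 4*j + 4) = 1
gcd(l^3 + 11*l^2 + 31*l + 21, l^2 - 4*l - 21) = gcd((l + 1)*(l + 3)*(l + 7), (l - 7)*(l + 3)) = l + 3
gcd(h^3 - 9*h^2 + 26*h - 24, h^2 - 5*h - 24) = 1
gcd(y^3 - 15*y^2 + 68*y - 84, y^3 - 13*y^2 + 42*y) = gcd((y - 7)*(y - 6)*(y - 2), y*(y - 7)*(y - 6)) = y^2 - 13*y + 42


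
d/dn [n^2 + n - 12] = 2*n + 1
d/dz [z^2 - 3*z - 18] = 2*z - 3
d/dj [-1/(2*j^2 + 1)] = 4*j/(2*j^2 + 1)^2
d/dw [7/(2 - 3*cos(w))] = -21*sin(w)/(3*cos(w) - 2)^2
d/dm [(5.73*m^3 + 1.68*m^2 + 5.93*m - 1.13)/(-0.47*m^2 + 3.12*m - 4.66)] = (-2.6931*m^4 + 35.7552*m^3 - 72.0767*m^2 - 16.7198*m - 24.1082)/(0.2209*m^4 - 2.9328*m^3 + 14.1148*m^2 - 29.0784*m + 21.7156)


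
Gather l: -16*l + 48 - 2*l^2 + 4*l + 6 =-2*l^2 - 12*l + 54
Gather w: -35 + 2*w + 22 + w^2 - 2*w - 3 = w^2 - 16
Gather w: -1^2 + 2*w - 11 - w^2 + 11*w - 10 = -w^2 + 13*w - 22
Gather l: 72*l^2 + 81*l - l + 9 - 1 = 72*l^2 + 80*l + 8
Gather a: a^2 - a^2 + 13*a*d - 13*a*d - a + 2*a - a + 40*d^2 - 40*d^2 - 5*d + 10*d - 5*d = 0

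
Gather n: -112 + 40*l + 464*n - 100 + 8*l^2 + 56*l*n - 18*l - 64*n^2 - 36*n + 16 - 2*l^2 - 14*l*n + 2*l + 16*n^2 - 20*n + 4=6*l^2 + 24*l - 48*n^2 + n*(42*l + 408) - 192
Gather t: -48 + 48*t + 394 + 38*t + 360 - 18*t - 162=68*t + 544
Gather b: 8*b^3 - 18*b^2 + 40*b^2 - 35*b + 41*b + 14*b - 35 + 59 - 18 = 8*b^3 + 22*b^2 + 20*b + 6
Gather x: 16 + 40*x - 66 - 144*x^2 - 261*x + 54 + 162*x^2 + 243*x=18*x^2 + 22*x + 4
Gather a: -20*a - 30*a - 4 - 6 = -50*a - 10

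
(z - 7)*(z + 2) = z^2 - 5*z - 14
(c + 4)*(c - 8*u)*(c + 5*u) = c^3 - 3*c^2*u + 4*c^2 - 40*c*u^2 - 12*c*u - 160*u^2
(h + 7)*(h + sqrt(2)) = h^2 + sqrt(2)*h + 7*h + 7*sqrt(2)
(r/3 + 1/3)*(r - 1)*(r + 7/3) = r^3/3 + 7*r^2/9 - r/3 - 7/9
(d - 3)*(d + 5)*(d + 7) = d^3 + 9*d^2 - d - 105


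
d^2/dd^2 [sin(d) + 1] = -sin(d)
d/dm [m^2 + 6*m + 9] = 2*m + 6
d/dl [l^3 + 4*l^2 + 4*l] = 3*l^2 + 8*l + 4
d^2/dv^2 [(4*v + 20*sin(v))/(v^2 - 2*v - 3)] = 4*(-8*(v - 1)^2*(v + 5*sin(v)) + 2*(-v + 2*(1 - v)*(5*cos(v) + 1) - 5*sin(v))*(-v^2 + 2*v + 3) + 5*(-v^2 + 2*v + 3)^2*sin(v))/(-v^2 + 2*v + 3)^3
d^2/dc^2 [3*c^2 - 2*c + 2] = 6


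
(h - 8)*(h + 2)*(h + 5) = h^3 - h^2 - 46*h - 80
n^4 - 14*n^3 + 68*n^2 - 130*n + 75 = (n - 5)^2*(n - 3)*(n - 1)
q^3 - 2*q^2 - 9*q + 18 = (q - 3)*(q - 2)*(q + 3)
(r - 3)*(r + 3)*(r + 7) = r^3 + 7*r^2 - 9*r - 63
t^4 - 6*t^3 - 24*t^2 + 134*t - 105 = (t - 7)*(t - 3)*(t - 1)*(t + 5)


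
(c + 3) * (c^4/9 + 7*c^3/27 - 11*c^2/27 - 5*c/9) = c^5/9 + 16*c^4/27 + 10*c^3/27 - 16*c^2/9 - 5*c/3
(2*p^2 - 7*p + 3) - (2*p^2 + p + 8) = -8*p - 5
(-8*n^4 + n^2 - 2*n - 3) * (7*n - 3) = -56*n^5 + 24*n^4 + 7*n^3 - 17*n^2 - 15*n + 9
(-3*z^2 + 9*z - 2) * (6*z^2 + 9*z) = -18*z^4 + 27*z^3 + 69*z^2 - 18*z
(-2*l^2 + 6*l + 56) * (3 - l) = 2*l^3 - 12*l^2 - 38*l + 168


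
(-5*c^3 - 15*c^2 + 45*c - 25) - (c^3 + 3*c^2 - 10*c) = -6*c^3 - 18*c^2 + 55*c - 25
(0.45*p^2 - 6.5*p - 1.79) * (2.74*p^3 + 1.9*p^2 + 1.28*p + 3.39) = 1.233*p^5 - 16.955*p^4 - 16.6786*p^3 - 10.1955*p^2 - 24.3262*p - 6.0681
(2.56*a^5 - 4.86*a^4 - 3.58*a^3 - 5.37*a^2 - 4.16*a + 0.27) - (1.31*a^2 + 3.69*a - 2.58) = 2.56*a^5 - 4.86*a^4 - 3.58*a^3 - 6.68*a^2 - 7.85*a + 2.85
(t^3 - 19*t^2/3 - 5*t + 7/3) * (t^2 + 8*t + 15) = t^5 + 5*t^4/3 - 122*t^3/3 - 398*t^2/3 - 169*t/3 + 35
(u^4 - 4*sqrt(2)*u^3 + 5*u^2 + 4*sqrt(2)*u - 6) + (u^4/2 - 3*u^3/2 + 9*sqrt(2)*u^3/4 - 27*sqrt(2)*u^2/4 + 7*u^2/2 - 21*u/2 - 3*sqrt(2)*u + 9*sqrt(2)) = 3*u^4/2 - 7*sqrt(2)*u^3/4 - 3*u^3/2 - 27*sqrt(2)*u^2/4 + 17*u^2/2 - 21*u/2 + sqrt(2)*u - 6 + 9*sqrt(2)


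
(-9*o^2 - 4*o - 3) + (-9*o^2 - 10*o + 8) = -18*o^2 - 14*o + 5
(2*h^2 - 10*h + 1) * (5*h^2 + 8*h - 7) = 10*h^4 - 34*h^3 - 89*h^2 + 78*h - 7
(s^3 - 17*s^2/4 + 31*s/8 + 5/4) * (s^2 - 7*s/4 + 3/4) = s^5 - 6*s^4 + 193*s^3/16 - 279*s^2/32 + 23*s/32 + 15/16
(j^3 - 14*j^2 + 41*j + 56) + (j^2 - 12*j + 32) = j^3 - 13*j^2 + 29*j + 88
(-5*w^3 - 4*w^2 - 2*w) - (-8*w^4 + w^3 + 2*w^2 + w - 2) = 8*w^4 - 6*w^3 - 6*w^2 - 3*w + 2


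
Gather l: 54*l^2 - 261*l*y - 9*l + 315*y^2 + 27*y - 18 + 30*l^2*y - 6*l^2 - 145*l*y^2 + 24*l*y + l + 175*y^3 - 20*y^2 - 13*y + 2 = l^2*(30*y + 48) + l*(-145*y^2 - 237*y - 8) + 175*y^3 + 295*y^2 + 14*y - 16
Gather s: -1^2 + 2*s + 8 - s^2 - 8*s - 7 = -s^2 - 6*s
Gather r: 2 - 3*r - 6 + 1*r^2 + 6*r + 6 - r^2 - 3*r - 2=0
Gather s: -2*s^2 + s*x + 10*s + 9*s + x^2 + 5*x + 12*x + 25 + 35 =-2*s^2 + s*(x + 19) + x^2 + 17*x + 60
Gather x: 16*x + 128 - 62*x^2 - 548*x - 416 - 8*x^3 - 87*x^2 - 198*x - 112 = -8*x^3 - 149*x^2 - 730*x - 400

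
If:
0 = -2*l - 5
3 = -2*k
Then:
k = -3/2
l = -5/2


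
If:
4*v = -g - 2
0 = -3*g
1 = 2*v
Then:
No Solution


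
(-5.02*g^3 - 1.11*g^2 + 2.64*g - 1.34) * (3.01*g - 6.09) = -15.1102*g^4 + 27.2307*g^3 + 14.7063*g^2 - 20.111*g + 8.1606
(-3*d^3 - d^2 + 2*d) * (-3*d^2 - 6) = 9*d^5 + 3*d^4 + 12*d^3 + 6*d^2 - 12*d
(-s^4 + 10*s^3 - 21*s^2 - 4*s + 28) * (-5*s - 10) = 5*s^5 - 40*s^4 + 5*s^3 + 230*s^2 - 100*s - 280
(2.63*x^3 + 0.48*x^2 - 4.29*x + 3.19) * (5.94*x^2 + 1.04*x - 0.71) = 15.6222*x^5 + 5.5864*x^4 - 26.8507*x^3 + 14.1462*x^2 + 6.3635*x - 2.2649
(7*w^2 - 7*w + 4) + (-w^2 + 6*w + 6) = 6*w^2 - w + 10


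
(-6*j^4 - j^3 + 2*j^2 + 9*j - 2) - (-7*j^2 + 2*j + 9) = -6*j^4 - j^3 + 9*j^2 + 7*j - 11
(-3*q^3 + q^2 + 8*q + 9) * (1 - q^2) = 3*q^5 - q^4 - 11*q^3 - 8*q^2 + 8*q + 9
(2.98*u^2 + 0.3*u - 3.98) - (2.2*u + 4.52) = 2.98*u^2 - 1.9*u - 8.5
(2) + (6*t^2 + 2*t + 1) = 6*t^2 + 2*t + 3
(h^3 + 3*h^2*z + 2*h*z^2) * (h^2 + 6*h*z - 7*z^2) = h^5 + 9*h^4*z + 13*h^3*z^2 - 9*h^2*z^3 - 14*h*z^4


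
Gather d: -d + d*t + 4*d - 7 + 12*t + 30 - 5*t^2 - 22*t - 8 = d*(t + 3) - 5*t^2 - 10*t + 15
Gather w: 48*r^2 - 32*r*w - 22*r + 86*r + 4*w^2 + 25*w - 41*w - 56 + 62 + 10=48*r^2 + 64*r + 4*w^2 + w*(-32*r - 16) + 16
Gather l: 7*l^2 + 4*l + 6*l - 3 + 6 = 7*l^2 + 10*l + 3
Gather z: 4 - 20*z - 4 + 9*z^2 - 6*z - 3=9*z^2 - 26*z - 3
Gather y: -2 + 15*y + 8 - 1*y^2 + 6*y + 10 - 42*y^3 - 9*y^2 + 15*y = -42*y^3 - 10*y^2 + 36*y + 16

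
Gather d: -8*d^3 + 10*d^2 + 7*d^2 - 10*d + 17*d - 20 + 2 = -8*d^3 + 17*d^2 + 7*d - 18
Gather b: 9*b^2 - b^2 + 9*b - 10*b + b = 8*b^2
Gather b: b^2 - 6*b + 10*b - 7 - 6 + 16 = b^2 + 4*b + 3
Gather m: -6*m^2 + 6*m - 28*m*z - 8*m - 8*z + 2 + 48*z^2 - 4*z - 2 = -6*m^2 + m*(-28*z - 2) + 48*z^2 - 12*z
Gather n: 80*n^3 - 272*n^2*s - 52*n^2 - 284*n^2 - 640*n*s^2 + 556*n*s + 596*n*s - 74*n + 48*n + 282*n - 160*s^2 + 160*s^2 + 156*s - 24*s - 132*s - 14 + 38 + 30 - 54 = 80*n^3 + n^2*(-272*s - 336) + n*(-640*s^2 + 1152*s + 256)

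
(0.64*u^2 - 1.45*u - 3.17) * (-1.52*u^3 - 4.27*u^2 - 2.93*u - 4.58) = -0.9728*u^5 - 0.5288*u^4 + 9.1347*u^3 + 14.8532*u^2 + 15.9291*u + 14.5186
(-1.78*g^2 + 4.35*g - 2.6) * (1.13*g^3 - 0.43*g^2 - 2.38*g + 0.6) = -2.0114*g^5 + 5.6809*g^4 - 0.5721*g^3 - 10.303*g^2 + 8.798*g - 1.56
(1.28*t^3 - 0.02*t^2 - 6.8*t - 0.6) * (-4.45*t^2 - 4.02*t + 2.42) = -5.696*t^5 - 5.0566*t^4 + 33.438*t^3 + 29.9576*t^2 - 14.044*t - 1.452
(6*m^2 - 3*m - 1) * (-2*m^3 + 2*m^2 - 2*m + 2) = -12*m^5 + 18*m^4 - 16*m^3 + 16*m^2 - 4*m - 2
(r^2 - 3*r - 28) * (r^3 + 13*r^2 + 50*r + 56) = r^5 + 10*r^4 - 17*r^3 - 458*r^2 - 1568*r - 1568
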